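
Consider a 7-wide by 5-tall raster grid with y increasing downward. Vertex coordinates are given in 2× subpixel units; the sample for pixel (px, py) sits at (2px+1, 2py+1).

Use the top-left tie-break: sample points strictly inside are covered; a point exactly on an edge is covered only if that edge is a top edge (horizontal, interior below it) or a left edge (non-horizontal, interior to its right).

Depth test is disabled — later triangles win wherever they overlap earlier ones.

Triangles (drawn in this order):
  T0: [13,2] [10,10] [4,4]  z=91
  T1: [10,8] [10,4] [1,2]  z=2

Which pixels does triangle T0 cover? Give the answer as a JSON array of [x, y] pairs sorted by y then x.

T0:
  2·area = 66
  edge (13, 2)→(10, 10): d=(-3,8) right/bottom  bias=-1
  edge (10, 10)→(4, 4): d=(-6,-6) top-left  bias=+0
  edge (4, 4)→(13, 2): d=(9,-2) top-left  bias=+0
    (0,0)@(1, 1): e=[99,0,-33] → .  [on edge]
    (1,1)@(3, 3): e=[77,0,-11] → .  [on edge]
    (4,1)@(9, 3): e=[29,36,1] → X
    (5,1)@(11, 3): e=[13,48,5] → X
    (6,1)@(13, 3): e=[-3,60,9] → .
    (2,2)@(5, 5): e=[55,0,11] → X  [on edge]
    (3,2)@(7, 5): e=[39,12,15] → X
    (6,2)@(13, 5): e=[-9,48,27] → .
    (2,3)@(5, 7): e=[49,-12,29] → .
    (3,3)@(7, 7): e=[33,0,33] → X  [on edge]
    (6,3)@(13, 7): e=[-15,36,45] → .
    (3,4)@(7, 9): e=[27,-12,51] → .
    (4,4)@(9, 9): e=[11,0,55] → X  [on edge]
  covered (10 px):
    . . . . . . .
    . . . . X X .
    . . X X X X .
    . . . X X X .
    . . . . X . .
T1:
  2·area = 36  (B↔C swapped to make it positive)
  edge (10, 8)→(1, 2): d=(-9,-6) top-left  bias=+0
  edge (1, 2)→(10, 4): d=(9,2) right/bottom  bias=-1
  edge (10, 4)→(10, 8): d=(0,4) right/bottom  bias=-1
    (1,1)@(3, 3): e=[3,5,28] → X
    (2,1)@(5, 3): e=[15,1,20] → X
    (3,1)@(7, 3): e=[27,-3,12] → .
    (1,2)@(3, 5): e=[-15,23,28] → .
    (2,2)@(5, 5): e=[-3,19,20] → .
    (3,2)@(7, 5): e=[9,15,12] → X
    (4,2)@(9, 5): e=[21,11,4] → X
    (5,2)@(11, 5): e=[33,7,-4] → .
    (3,3)@(7, 7): e=[-9,33,12] → .
    (4,3)@(9, 7): e=[3,29,4] → X
    (5,3)@(11, 7): e=[15,25,-4] → .
    (4,4)@(9, 9): e=[-15,47,4] → .
  covered (5 px):
    . . . . . . .
    . X X . . . .
    . . . X X . .
    . . . . X . .
    . . . . . . .

Result: [[4,1],[5,1],[2,2],[3,2],[4,2],[5,2],[3,3],[4,3],[5,3],[4,4]]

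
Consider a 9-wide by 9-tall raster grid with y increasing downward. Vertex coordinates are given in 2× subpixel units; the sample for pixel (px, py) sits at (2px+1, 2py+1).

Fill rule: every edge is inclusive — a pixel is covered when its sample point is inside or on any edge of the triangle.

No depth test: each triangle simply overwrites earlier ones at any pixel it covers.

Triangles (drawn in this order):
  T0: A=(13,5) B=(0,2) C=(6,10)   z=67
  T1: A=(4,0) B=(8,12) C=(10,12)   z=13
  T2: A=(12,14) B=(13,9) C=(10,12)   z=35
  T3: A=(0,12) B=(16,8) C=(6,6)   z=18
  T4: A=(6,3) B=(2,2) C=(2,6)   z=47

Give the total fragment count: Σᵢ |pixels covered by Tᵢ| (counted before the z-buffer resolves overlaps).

T0:
  2·area = 86  (B↔C swapped to make it positive)
  edge (13, 5)→(6, 10): d=(-7,5) inclusive
  edge (6, 10)→(0, 2): d=(-6,-8) inclusive
  edge (0, 2)→(13, 5): d=(13,3) inclusive
    (0,1)@(1, 3): e=[74,2,10] → █
    (1,1)@(3, 3): e=[64,18,4] → █
    (2,1)@(5, 3): e=[54,34,-2] → ·
    (0,2)@(1, 5): e=[60,-10,36] → ·
    (1,2)@(3, 5): e=[50,6,30] → █
    (2,2)@(5, 5): e=[40,22,24] → █
    (3,2)@(7, 5): e=[30,38,18] → █
    (4,2)@(9, 5): e=[20,54,12] → █
    (5,2)@(11, 5): e=[10,70,6] → █
    (6,2)@(13, 5): e=[0,86,0] → █  [on edge]
    (7,2)@(15, 5): e=[-10,102,-6] → ·
    (1,3)@(3, 7): e=[36,-6,56] → ·
  covered (12 px):
    · · · · · · · · ·
    █ █ · · · · · · ·
    · █ █ █ █ █ █ · ·
    · · █ █ █ · · · ·
    · · · █ · · · · ·
    · · · · · · · · ·
    · · · · · · · · ·
    · · · · · · · · ·
    · · · · · · · · ·
T1:
  2·area = 24  (B↔C swapped to make it positive)
  edge (4, 0)→(10, 12): d=(6,12) inclusive
  edge (10, 12)→(8, 12): d=(-2,0) inclusive
  edge (8, 12)→(4, 0): d=(-4,-12) inclusive
    (2,1)@(5, 3): e=[6,18,0] → █  [on edge]
    (3,1)@(7, 3): e=[-18,18,24] → ·
    (2,2)@(5, 5): e=[18,14,-8] → ·
    (3,3)@(7, 7): e=[6,10,8] → █
    (4,3)@(9, 7): e=[-18,10,32] → ·
    (3,4)@(7, 9): e=[18,6,0] → █  [on edge]
    (4,4)@(9, 9): e=[-6,6,24] → ·
    (3,5)@(7, 11): e=[30,2,-8] → ·
    (4,5)@(9, 11): e=[6,2,16] → █
    (5,5)@(11, 11): e=[-18,2,40] → ·
    (4,6)@(9, 13): e=[18,-2,8] → ·
    (4,7)@(9, 15): e=[30,-6,0] → ·  [on edge]
  covered (4 px):
    · · · · · · · · ·
    · · █ · · · · · ·
    · · · · · · · · ·
    · · · █ · · · · ·
    · · · █ · · · · ·
    · · · · █ · · · ·
    · · · · · · · · ·
    · · · · · · · · ·
    · · · · · · · · ·
T2:
  2·area = 12  (B↔C swapped to make it positive)
  edge (12, 14)→(10, 12): d=(-2,-2) inclusive
  edge (10, 12)→(13, 9): d=(3,-3) inclusive
  edge (13, 9)→(12, 14): d=(-1,5) inclusive
    (0,1)@(1, 3): e=[0,-54,66] → ·  [on edge]
    (1,2)@(3, 5): e=[0,-42,54] → ·  [on edge]
    (8,2)@(17, 5): e=[28,0,-16] → ·  [on edge]
    (2,3)@(5, 7): e=[0,-30,42] → ·  [on edge]
    (7,3)@(15, 7): e=[20,0,-8] → ·  [on edge]
    (3,4)@(7, 9): e=[0,-18,30] → ·  [on edge]
    (6,4)@(13, 9): e=[12,0,0] → █  [on edge]
    (7,4)@(15, 9): e=[16,6,-10] → ·
    (4,5)@(9, 11): e=[0,-6,18] → ·  [on edge]
    (5,5)@(11, 11): e=[4,0,8] → █  [on edge]
    (6,5)@(13, 11): e=[8,6,-2] → ·
    (4,6)@(9, 13): e=[-4,0,16] → ·  [on edge]
    (5,6)@(11, 13): e=[0,6,6] → █  [on edge]
    (3,7)@(7, 15): e=[-12,0,24] → ·  [on edge]
    (6,7)@(13, 15): e=[0,18,-6] → ·  [on edge]
    (2,8)@(5, 17): e=[-20,0,32] → ·  [on edge]
    (7,8)@(15, 17): e=[0,30,-18] → ·  [on edge]
  covered (3 px):
    · · · · · · · · ·
    · · · · · · · · ·
    · · · · · · · · ·
    · · · · · · · · ·
    · · · · · · █ · ·
    · · · · · █ · · ·
    · · · · · █ · · ·
    · · · · · · · · ·
    · · · · · · · · ·
T3:
  2·area = 72  (B↔C swapped to make it positive)
  edge (0, 12)→(6, 6): d=(6,-6) inclusive
  edge (6, 6)→(16, 8): d=(10,2) inclusive
  edge (16, 8)→(0, 12): d=(-16,4) inclusive
    (5,0)@(11, 1): e=[0,-60,132] → ·  [on edge]
    (4,1)@(9, 3): e=[0,-36,108] → ·  [on edge]
    (0,2)@(1, 5): e=[-36,0,108] → ·  [on edge]
    (3,2)@(7, 5): e=[0,-12,84] → ·  [on edge]
    (2,3)@(5, 7): e=[0,12,60] → █  [on edge]
    (3,3)@(7, 7): e=[12,8,52] → █
    (4,3)@(9, 7): e=[24,4,44] → █
    (5,3)@(11, 7): e=[36,0,36] → █  [on edge]
    (6,3)@(13, 7): e=[48,-4,28] → ·
    (1,4)@(3, 9): e=[0,36,36] → █  [on edge]
    (6,4)@(13, 9): e=[60,16,-4] → ·
    (0,5)@(1, 11): e=[0,60,12] → █  [on edge]
  covered (11 px):
    · · · · · · · · ·
    · · · · · · · · ·
    · · · · · · · · ·
    · · █ █ █ █ · · ·
    · █ █ █ █ █ · · ·
    █ █ · · · · · · ·
    · · · · · · · · ·
    · · · · · · · · ·
    · · · · · · · · ·
T4:
  2·area = 16  (B↔C swapped to make it positive)
  edge (6, 3)→(2, 6): d=(-4,3) inclusive
  edge (2, 6)→(2, 2): d=(0,-4) inclusive
  edge (2, 2)→(6, 3): d=(4,1) inclusive
    (1,1)@(3, 3): e=[9,4,3] → █
    (2,1)@(5, 3): e=[3,12,1] → █
    (3,1)@(7, 3): e=[-3,20,-1] → ·
    (1,2)@(3, 5): e=[1,4,11] → █
    (2,2)@(5, 5): e=[-5,12,9] → ·
    (1,3)@(3, 7): e=[-7,4,19] → ·
  covered (3 px):
    · · · · · · · · ·
    · █ █ · · · · · ·
    · █ · · · · · · ·
    · · · · · · · · ·
    · · · · · · · · ·
    · · · · · · · · ·
    · · · · · · · · ·
    · · · · · · · · ·
    · · · · · · · · ·

Result: 33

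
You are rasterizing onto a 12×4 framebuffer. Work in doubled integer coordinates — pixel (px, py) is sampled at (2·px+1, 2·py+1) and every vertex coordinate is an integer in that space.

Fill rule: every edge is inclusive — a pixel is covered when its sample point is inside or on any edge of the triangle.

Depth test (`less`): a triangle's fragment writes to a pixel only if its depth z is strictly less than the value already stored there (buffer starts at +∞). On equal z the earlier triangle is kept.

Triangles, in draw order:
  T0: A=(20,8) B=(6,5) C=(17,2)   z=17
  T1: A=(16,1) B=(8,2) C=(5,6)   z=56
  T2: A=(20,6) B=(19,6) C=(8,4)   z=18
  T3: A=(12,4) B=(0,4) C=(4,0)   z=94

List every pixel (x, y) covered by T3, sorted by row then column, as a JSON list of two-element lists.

T0:
  2·area = 75
  edge (20, 8)→(6, 5): d=(-14,-3) inclusive
  edge (6, 5)→(17, 2): d=(11,-3) inclusive
  edge (17, 2)→(20, 8): d=(3,6) inclusive
    (7,1)@(15, 3): e=[55,5,15] → X
    (8,1)@(17, 3): e=[61,11,3] → X
    (9,1)@(19, 3): e=[67,17,-9] → .
    (3,2)@(7, 5): e=[3,3,69] → X
    (4,2)@(9, 5): e=[9,9,57] → X
    (5,2)@(11, 5): e=[15,15,45] → X
    (6,2)@(13, 5): e=[21,21,33] → X
    (9,2)@(19, 5): e=[39,39,-3] → .
    (3,3)@(7, 7): e=[-25,25,75] → .
    (4,3)@(9, 7): e=[-19,31,63] → .
    (5,3)@(11, 7): e=[-13,37,51] → .
    (6,3)@(13, 7): e=[-7,43,39] → .
  covered (10 px):
    . . . . . . . . . . . .
    . . . . . . . X X . . .
    . . . X X X X X X . . .
    . . . . . . . . X X . .
T1:
  2·area = 29  (B↔C swapped to make it positive)
  edge (16, 1)→(5, 6): d=(-11,5) inclusive
  edge (5, 6)→(8, 2): d=(3,-4) inclusive
  edge (8, 2)→(16, 1): d=(8,-1) inclusive
    (4,1)@(9, 3): e=[13,7,9] → X
    (5,1)@(11, 3): e=[3,15,11] → X
    (6,1)@(13, 3): e=[-7,23,13] → .
    (3,2)@(7, 5): e=[1,5,23] → X
    (4,2)@(9, 5): e=[-9,13,25] → .
    (5,2)@(11, 5): e=[-19,21,27] → .
    (3,3)@(7, 7): e=[-21,11,39] → .
  covered (3 px):
    . . . . . . . . . . . .
    . . . . X X . . . . . .
    . . . X . . . . . . . .
    . . . . . . . . . . . .
T2:
  2·area = 2
  edge (20, 6)→(19, 6): d=(-1,0) inclusive
  edge (19, 6)→(8, 4): d=(-11,-2) inclusive
  edge (8, 4)→(20, 6): d=(12,2) inclusive
  covered (0 px):
    . . . . . . . . . . . .
    . . . . . . . . . . . .
    . . . . . . . . . . . .
    . . . . . . . . . . . .
T3:
  2·area = 48
  edge (12, 4)→(0, 4): d=(-12,0) inclusive
  edge (0, 4)→(4, 0): d=(4,-4) inclusive
  edge (4, 0)→(12, 4): d=(8,4) inclusive
    (1,0)@(3, 1): e=[36,0,12] → X  [on edge]
    (2,0)@(5, 1): e=[36,8,4] → X
    (3,0)@(7, 1): e=[36,16,-4] → .
    (0,1)@(1, 3): e=[12,0,36] → X  [on edge]
    (3,1)@(7, 3): e=[12,24,12] → X
    (4,1)@(9, 3): e=[12,32,4] → X
    (5,1)@(11, 3): e=[12,40,-4] → .
    (0,2)@(1, 5): e=[-12,8,52] → .
    (1,2)@(3, 5): e=[-12,16,44] → .
    (2,2)@(5, 5): e=[-12,24,36] → .
    (3,2)@(7, 5): e=[-12,32,28] → .
    (4,2)@(9, 5): e=[-12,40,20] → .
  covered (7 px):
    . X X . . . . . . . . .
    X X X X X . . . . . . .
    . . . . . . . . . . . .
    . . . . . . . . . . . .

Result: [[1,0],[2,0],[0,1],[1,1],[2,1],[3,1],[4,1]]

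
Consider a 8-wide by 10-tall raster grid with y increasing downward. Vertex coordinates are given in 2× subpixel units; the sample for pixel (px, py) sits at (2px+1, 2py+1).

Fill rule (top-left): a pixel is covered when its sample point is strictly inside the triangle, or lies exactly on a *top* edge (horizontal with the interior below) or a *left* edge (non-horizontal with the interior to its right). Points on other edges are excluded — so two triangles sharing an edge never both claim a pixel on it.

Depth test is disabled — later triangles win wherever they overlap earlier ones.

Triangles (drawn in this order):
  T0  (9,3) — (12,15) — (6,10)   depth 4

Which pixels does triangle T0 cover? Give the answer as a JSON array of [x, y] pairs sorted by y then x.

T0:
  2·area = 57
  edge (9, 3)→(12, 15): d=(3,12) right/bottom  bias=-1
  edge (12, 15)→(6, 10): d=(-6,-5) top-left  bias=+0
  edge (6, 10)→(9, 3): d=(3,-7) top-left  bias=+0
    (4,1)@(9, 3): e=[0,57,0] → .  [on edge]
    (4,2)@(9, 5): e=[6,45,6] → X
    (5,2)@(11, 5): e=[-18,55,20] → .
    (4,3)@(9, 7): e=[12,33,12] → X
    (5,3)@(11, 7): e=[-12,43,26] → .
    (3,4)@(7, 9): e=[42,11,4] → X
    (5,4)@(11, 9): e=[-6,31,32] → .
    (3,5)@(7, 11): e=[48,-1,10] → .
    (4,5)@(9, 11): e=[24,9,24] → X
    (5,5)@(11, 11): e=[0,19,38] → .  [on edge]
    (4,6)@(9, 13): e=[30,-3,30] → .
    (5,6)@(11, 13): e=[6,7,44] → X
    (1,8)@(3, 17): e=[114,-57,0] → .  [on edge]
    (6,9)@(13, 19): e=[0,-19,76] → .  [on edge]
  covered (6 px):
    . . . . . . . .
    . . . . . . . .
    . . . . X . . .
    . . . . X . . .
    . . . X X . . .
    . . . . X . . .
    . . . . . X . .
    . . . . . . . .
    . . . . . . . .
    . . . . . . . .

Answer: [[4,2],[4,3],[3,4],[4,4],[4,5],[5,6]]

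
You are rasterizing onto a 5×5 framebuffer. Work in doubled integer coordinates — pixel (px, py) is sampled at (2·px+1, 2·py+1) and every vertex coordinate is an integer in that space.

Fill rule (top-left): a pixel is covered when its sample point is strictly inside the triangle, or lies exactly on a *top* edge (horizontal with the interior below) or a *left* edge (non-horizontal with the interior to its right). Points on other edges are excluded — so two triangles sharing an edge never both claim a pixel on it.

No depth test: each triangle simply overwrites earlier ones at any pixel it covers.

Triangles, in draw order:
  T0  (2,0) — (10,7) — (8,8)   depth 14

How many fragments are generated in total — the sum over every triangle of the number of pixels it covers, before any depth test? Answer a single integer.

T0:
  2·area = 22
  edge (2, 0)→(10, 7): d=(8,7) right/bottom  bias=-1
  edge (10, 7)→(8, 8): d=(-2,1) right/bottom  bias=-1
  edge (8, 8)→(2, 0): d=(-6,-8) top-left  bias=+0
    (1,0)@(3, 1): e=[1,19,2] → #
    (2,0)@(5, 1): e=[-13,17,18] → ·
    (1,1)@(3, 3): e=[17,15,-10] → ·
    (2,1)@(5, 3): e=[3,13,6] → #
    (3,1)@(7, 3): e=[-11,11,22] → ·
    (2,2)@(5, 5): e=[19,9,-6] → ·
    (3,2)@(7, 5): e=[5,7,10] → #
    (4,2)@(9, 5): e=[-9,5,26] → ·
    (3,3)@(7, 7): e=[21,3,-2] → ·
    (4,3)@(9, 7): e=[7,1,14] → #
    (4,4)@(9, 9): e=[23,-3,2] → ·
  covered (4 px):
    · # · · ·
    · · # · ·
    · · · # ·
    · · · · #
    · · · · ·

Answer: 4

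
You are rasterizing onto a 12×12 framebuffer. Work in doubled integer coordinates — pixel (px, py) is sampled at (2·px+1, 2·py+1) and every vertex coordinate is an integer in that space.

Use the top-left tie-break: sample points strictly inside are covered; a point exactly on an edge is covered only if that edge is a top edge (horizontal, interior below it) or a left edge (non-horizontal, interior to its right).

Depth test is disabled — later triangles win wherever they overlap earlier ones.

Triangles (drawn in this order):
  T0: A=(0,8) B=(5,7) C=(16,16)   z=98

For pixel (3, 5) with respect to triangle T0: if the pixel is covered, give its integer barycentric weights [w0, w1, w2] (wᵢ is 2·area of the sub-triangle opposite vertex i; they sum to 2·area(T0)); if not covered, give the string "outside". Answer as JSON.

T0:
  2·area = 56
  edge (0, 8)→(5, 7): d=(5,-1) top-left  bias=+0
  edge (5, 7)→(16, 16): d=(11,9) right/bottom  bias=-1
  edge (16, 16)→(0, 8): d=(-16,-8) top-left  bias=+0
    (7,2)@(15, 5): e=[0,-112,168] → ·  [on edge]
    (2,3)@(5, 7): e=[0,0,56] → ·  [on edge]
    (1,4)@(3, 9): e=[8,40,8] → #
    (2,4)@(5, 9): e=[10,22,24] → #
    (3,4)@(7, 9): e=[12,4,40] → #
    (4,4)@(9, 9): e=[14,-14,56] → ·
    (1,5)@(3, 11): e=[18,62,-24] → ·
    (2,5)@(5, 11): e=[20,44,-8] → ·
    (3,5)@(7, 11): e=[22,26,8] → #
    (4,5)@(9, 11): e=[24,8,24] → #
    (5,5)@(11, 11): e=[26,-10,40] → ·
    (3,6)@(7, 13): e=[32,48,-24] → ·
  covered (6 px):
    · · · · · · · · · · · ·
    · · · · · · · · · · · ·
    · · · · · · · · · · · ·
    · · · · · · · · · · · ·
    · # # # · · · · · · · ·
    · · · # # · · · · · · ·
    · · · · · # · · · · · ·
    · · · · · · · · · · · ·
    · · · · · · · · · · · ·
    · · · · · · · · · · · ·
    · · · · · · · · · · · ·
    · · · · · · · · · · · ·

Final: [26,8,22]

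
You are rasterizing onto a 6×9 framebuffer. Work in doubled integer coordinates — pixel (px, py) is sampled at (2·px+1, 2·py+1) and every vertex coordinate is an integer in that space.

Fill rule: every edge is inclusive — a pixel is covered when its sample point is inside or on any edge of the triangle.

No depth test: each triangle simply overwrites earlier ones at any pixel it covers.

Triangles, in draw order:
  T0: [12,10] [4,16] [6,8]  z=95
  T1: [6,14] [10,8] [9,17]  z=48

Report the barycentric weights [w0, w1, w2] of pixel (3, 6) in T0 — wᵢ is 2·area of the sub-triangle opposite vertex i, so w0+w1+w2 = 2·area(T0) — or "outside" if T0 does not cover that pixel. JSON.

T0:
  2·area = 52
  edge (12, 10)→(4, 16): d=(-8,6) inclusive
  edge (4, 16)→(6, 8): d=(2,-8) inclusive
  edge (6, 8)→(12, 10): d=(6,2) inclusive
    (1,3)@(3, 7): e=[78,-26,0] → .  [on edge]
    (3,4)@(7, 9): e=[38,10,4] → X
    (4,4)@(9, 9): e=[26,26,0] → X  [on edge]
    (5,4)@(11, 9): e=[14,42,-4] → .
    (3,5)@(7, 11): e=[22,14,16] → X
    (5,5)@(11, 11): e=[-2,46,8] → .
    (2,6)@(5, 13): e=[18,2,32] → X
    (4,6)@(9, 13): e=[-6,34,24] → .
    (2,7)@(5, 15): e=[2,6,44] → X
    (3,7)@(7, 15): e=[-10,22,40] → .
    (2,8)@(5, 17): e=[-14,10,56] → .
  covered (7 px):
    . . . . . .
    . . . . . .
    . . . . . .
    . . . . . .
    . . . X X .
    . . . X X .
    . . X X . .
    . . X . . .
    . . . . . .
T1:
  2·area = 30
  edge (6, 14)→(10, 8): d=(4,-6) inclusive
  edge (10, 8)→(9, 17): d=(-1,9) inclusive
  edge (9, 17)→(6, 14): d=(-3,-3) inclusive
    (0,4)@(1, 9): e=[-50,80,0] → .  [on edge]
    (1,5)@(3, 11): e=[-30,60,0] → .  [on edge]
    (4,5)@(9, 11): e=[6,6,18] → X
    (5,5)@(11, 11): e=[18,-12,24] → .
    (2,6)@(5, 13): e=[-10,40,0] → .  [on edge]
    (3,6)@(7, 13): e=[2,22,6] → X
    (5,6)@(11, 13): e=[26,-14,18] → .
    (3,7)@(7, 15): e=[10,20,0] → X  [on edge]
    (5,7)@(11, 15): e=[34,-16,12] → .
    (3,8)@(7, 17): e=[18,18,-6] → .
    (4,8)@(9, 17): e=[30,0,0] → X  [on edge]
    (5,8)@(11, 17): e=[42,-18,6] → .
  covered (6 px):
    . . . . . .
    . . . . . .
    . . . . . .
    . . . . . .
    . . . . . .
    . . . . X .
    . . . X X .
    . . . X X .
    . . . . X .

Answer: [18,28,6]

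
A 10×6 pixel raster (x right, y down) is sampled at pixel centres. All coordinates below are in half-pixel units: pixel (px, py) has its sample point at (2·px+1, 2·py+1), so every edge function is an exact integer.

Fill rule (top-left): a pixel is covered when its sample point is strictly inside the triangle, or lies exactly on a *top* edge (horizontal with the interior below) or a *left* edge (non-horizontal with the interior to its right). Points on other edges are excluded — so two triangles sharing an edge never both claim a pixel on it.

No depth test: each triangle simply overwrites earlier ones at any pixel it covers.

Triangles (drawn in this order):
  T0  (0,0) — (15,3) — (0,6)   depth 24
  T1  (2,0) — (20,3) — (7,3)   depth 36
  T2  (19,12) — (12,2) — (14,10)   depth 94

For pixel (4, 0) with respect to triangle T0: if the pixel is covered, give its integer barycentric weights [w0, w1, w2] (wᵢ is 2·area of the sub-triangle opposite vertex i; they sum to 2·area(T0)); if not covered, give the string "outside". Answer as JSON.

T0:
  2·area = 90
  edge (0, 0)→(15, 3): d=(15,3) right/bottom  bias=-1
  edge (15, 3)→(0, 6): d=(-15,3) right/bottom  bias=-1
  edge (0, 6)→(0, 0): d=(0,-6) top-left  bias=+0
    (0,0)@(1, 1): e=[12,72,6] → █
    (1,0)@(3, 1): e=[6,66,18] → █
    (2,0)@(5, 1): e=[0,60,30] → ·  [on edge]
    (0,1)@(1, 3): e=[42,42,6] → █
    (2,1)@(5, 3): e=[30,30,30] → █
    (3,1)@(7, 3): e=[24,24,42] → █
    (4,1)@(9, 3): e=[18,18,54] → █
    (5,1)@(11, 3): e=[12,12,66] → █
    (6,1)@(13, 3): e=[6,6,78] → █
    (7,1)@(15, 3): e=[0,0,90] → ·  [on edge]
    (0,2)@(1, 5): e=[72,12,6] → █
    (2,2)@(5, 5): e=[60,0,30] → ·  [on edge]
  covered (11 px):
    █ █ · · · · · · · ·
    █ █ █ █ █ █ █ · · ·
    █ █ · · · · · · · ·
    · · · · · · · · · ·
    · · · · · · · · · ·
    · · · · · · · · · ·
T1:
  2·area = 39
  edge (2, 0)→(20, 3): d=(18,3) right/bottom  bias=-1
  edge (20, 3)→(7, 3): d=(-13,0) right/bottom  bias=-1
  edge (7, 3)→(2, 0): d=(-5,-3) top-left  bias=+0
    (2,0)@(5, 1): e=[9,26,4] → █
    (3,0)@(7, 1): e=[3,26,10] → █
    (4,0)@(9, 1): e=[-3,26,16] → ·
    (0,1)@(1, 3): e=[57,0,-18] → ·  [on edge]
    (1,1)@(3, 3): e=[51,0,-12] → ·  [on edge]
    (2,1)@(5, 3): e=[45,0,-6] → ·  [on edge]
    (3,1)@(7, 3): e=[39,0,0] → ·  [on edge]
    (4,1)@(9, 3): e=[33,0,6] → ·  [on edge]
    (5,1)@(11, 3): e=[27,0,12] → ·  [on edge]
    (6,1)@(13, 3): e=[21,0,18] → ·  [on edge]
    (7,1)@(15, 3): e=[15,0,24] → ·  [on edge]
    (8,1)@(17, 3): e=[9,0,30] → ·  [on edge]
    (9,1)@(19, 3): e=[3,0,36] → ·  [on edge]
    (8,4)@(17, 9): e=[117,-78,0] → ·  [on edge]
  covered (2 px):
    · · █ █ · · · · · ·
    · · · · · · · · · ·
    · · · · · · · · · ·
    · · · · · · · · · ·
    · · · · · · · · · ·
    · · · · · · · · · ·
T2:
  2·area = 36  (B↔C swapped to make it positive)
  edge (19, 12)→(14, 10): d=(-5,-2) top-left  bias=+0
  edge (14, 10)→(12, 2): d=(-2,-8) top-left  bias=+0
  edge (12, 2)→(19, 12): d=(7,10) right/bottom  bias=-1
    (6,2)@(13, 5): e=[23,2,11] → █
    (7,2)@(15, 5): e=[27,18,-9] → ·
    (6,3)@(13, 7): e=[13,-2,25] → ·
    (7,3)@(15, 7): e=[17,14,5] → █
    (8,3)@(17, 7): e=[21,30,-15] → ·
    (7,4)@(15, 9): e=[7,10,19] → █
    (8,4)@(17, 9): e=[11,26,-1] → ·
    (7,5)@(15, 11): e=[-3,6,33] → ·
    (8,5)@(17, 11): e=[1,22,13] → █
    (9,5)@(19, 11): e=[5,38,-7] → ·
  covered (4 px):
    · · · · · · · · · ·
    · · · · · · · · · ·
    · · · · · · █ · · ·
    · · · · · · · █ · ·
    · · · · · · · █ · ·
    · · · · · · · · █ ·

Final: "outside"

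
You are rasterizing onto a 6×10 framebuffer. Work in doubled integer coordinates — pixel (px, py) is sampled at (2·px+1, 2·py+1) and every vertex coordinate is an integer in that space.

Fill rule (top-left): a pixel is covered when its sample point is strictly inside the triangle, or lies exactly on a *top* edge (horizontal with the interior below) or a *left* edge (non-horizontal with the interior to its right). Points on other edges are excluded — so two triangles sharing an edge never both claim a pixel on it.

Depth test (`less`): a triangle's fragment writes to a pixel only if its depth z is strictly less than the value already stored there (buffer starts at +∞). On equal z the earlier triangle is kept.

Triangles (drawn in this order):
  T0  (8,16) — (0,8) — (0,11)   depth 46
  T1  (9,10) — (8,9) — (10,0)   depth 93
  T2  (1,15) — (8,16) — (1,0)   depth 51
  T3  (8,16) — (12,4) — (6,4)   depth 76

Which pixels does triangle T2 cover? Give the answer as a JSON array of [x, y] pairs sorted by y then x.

T0:
  2·area = 24  (B↔C swapped to make it positive)
  edge (8, 16)→(0, 11): d=(-8,-5) top-left  bias=+0
  edge (0, 11)→(0, 8): d=(0,-3) top-left  bias=+0
  edge (0, 8)→(8, 16): d=(8,8) right/bottom  bias=-1
    (0,4)@(1, 9): e=[21,3,0] → ·  [on edge]
    (0,5)@(1, 11): e=[5,3,16] → #
    (1,5)@(3, 11): e=[15,9,0] → ·  [on edge]
    (0,6)@(1, 13): e=[-11,3,32] → ·
    (2,6)@(5, 13): e=[9,15,0] → ·  [on edge]
    (3,7)@(7, 15): e=[3,21,0] → ·  [on edge]
    (4,8)@(9, 17): e=[-3,27,0] → ·  [on edge]
    (5,9)@(11, 19): e=[-9,33,0] → ·  [on edge]
  covered (1 px):
    · · · · · ·
    · · · · · ·
    · · · · · ·
    · · · · · ·
    · · · · · ·
    # · · · · ·
    · · · · · ·
    · · · · · ·
    · · · · · ·
    · · · · · ·
T1:
  2·area = 11
  edge (9, 10)→(8, 9): d=(-1,-1) top-left  bias=+0
  edge (8, 9)→(10, 0): d=(2,-9) top-left  bias=+0
  edge (10, 0)→(9, 10): d=(-1,10) right/bottom  bias=-1
    (4,2)@(9, 5): e=[5,1,5] → #
    (5,2)@(11, 5): e=[7,19,-15] → ·
    (4,3)@(9, 7): e=[3,5,3] → #
    (5,3)@(11, 7): e=[5,23,-17] → ·
    (4,4)@(9, 9): e=[1,9,1] → #
    (5,4)@(11, 9): e=[3,27,-19] → ·
    (4,5)@(9, 11): e=[-1,13,-1] → ·
  covered (3 px):
    · · · · · ·
    · · · · · ·
    · · · · # ·
    · · · · # ·
    · · · · # ·
    · · · · · ·
    · · · · · ·
    · · · · · ·
    · · · · · ·
    · · · · · ·
T2:
  2·area = 105  (B↔C swapped to make it positive)
  edge (1, 15)→(1, 0): d=(0,-15) top-left  bias=+0
  edge (1, 0)→(8, 16): d=(7,16) right/bottom  bias=-1
  edge (8, 16)→(1, 15): d=(-7,-1) top-left  bias=+0
    (0,0)@(1, 1): e=[0,7,98] → #  [on edge]
    (1,0)@(3, 1): e=[30,-25,100] → ·
    (0,1)@(1, 3): e=[0,21,84] → #  [on edge]
    (1,1)@(3, 3): e=[30,-11,86] → ·
    (0,2)@(1, 5): e=[0,35,70] → #  [on edge]
    (1,2)@(3, 5): e=[30,3,72] → #
    (2,2)@(5, 5): e=[60,-29,74] → ·
    (0,3)@(1, 7): e=[0,49,56] → #  [on edge]
    (2,3)@(5, 7): e=[60,-15,60] → ·
    (0,4)@(1, 9): e=[0,63,42] → #  [on edge]
    (2,4)@(5, 9): e=[60,-1,46] → ·
    (0,5)@(1, 11): e=[0,77,28] → #  [on edge]
    (0,6)@(1, 13): e=[0,91,14] → #  [on edge]
    (0,7)@(1, 15): e=[0,105,0] → #  [on edge]
    (0,8)@(1, 17): e=[0,119,-14] → ·  [on edge]
    (0,9)@(1, 19): e=[0,133,-28] → ·  [on edge]
  covered (18 px):
    # · · · · ·
    # · · · · ·
    # # · · · ·
    # # · · · ·
    # # · · · ·
    # # # · · ·
    # # # · · ·
    # # # # · ·
    · · · · · ·
    · · · · · ·
T3:
  2·area = 72  (B↔C swapped to make it positive)
  edge (8, 16)→(6, 4): d=(-2,-12) top-left  bias=+0
  edge (6, 4)→(12, 4): d=(6,0) top-left  bias=+0
  edge (12, 4)→(8, 16): d=(-4,12) right/bottom  bias=-1
    (3,2)@(7, 5): e=[10,6,56] → #
    (4,2)@(9, 5): e=[34,6,32] → #
    (5,2)@(11, 5): e=[58,6,8] → #
    (3,3)@(7, 7): e=[6,18,48] → #
    (5,3)@(11, 7): e=[54,18,0] → ·  [on edge]
    (3,4)@(7, 9): e=[2,30,40] → #
    (5,4)@(11, 9): e=[50,30,-8] → ·
    (3,5)@(7, 11): e=[-2,42,32] → ·
    (4,5)@(9, 11): e=[22,42,8] → #
    (5,5)@(11, 11): e=[46,42,-16] → ·
    (4,6)@(9, 13): e=[18,54,0] → ·  [on edge]
    (3,9)@(7, 19): e=[-18,90,0] → ·  [on edge]
  covered (8 px):
    · · · · · ·
    · · · · · ·
    · · · # # #
    · · · # # ·
    · · · # # ·
    · · · · # ·
    · · · · · ·
    · · · · · ·
    · · · · · ·
    · · · · · ·

Result: [[0,0],[0,1],[0,2],[1,2],[0,3],[1,3],[0,4],[1,4],[0,5],[1,5],[2,5],[0,6],[1,6],[2,6],[0,7],[1,7],[2,7],[3,7]]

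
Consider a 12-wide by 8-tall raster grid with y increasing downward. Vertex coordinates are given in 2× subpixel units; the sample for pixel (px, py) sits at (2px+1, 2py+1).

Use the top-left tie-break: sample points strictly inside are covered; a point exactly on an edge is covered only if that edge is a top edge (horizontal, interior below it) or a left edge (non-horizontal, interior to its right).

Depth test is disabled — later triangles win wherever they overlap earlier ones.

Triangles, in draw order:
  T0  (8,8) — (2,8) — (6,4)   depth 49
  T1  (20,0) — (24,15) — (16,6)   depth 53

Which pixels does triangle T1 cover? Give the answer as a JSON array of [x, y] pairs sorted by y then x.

T0:
  2·area = 24
  edge (8, 8)→(2, 8): d=(-6,0) right/bottom  bias=-1
  edge (2, 8)→(6, 4): d=(4,-4) top-left  bias=+0
  edge (6, 4)→(8, 8): d=(2,4) right/bottom  bias=-1
    (4,0)@(9, 1): e=[42,0,-18] → ·  [on edge]
    (3,1)@(7, 3): e=[30,0,-6] → ·  [on edge]
    (2,2)@(5, 5): e=[18,0,6] → #  [on edge]
    (3,2)@(7, 5): e=[18,8,-2] → ·
    (1,3)@(3, 7): e=[6,0,18] → #  [on edge]
    (3,3)@(7, 7): e=[6,16,2] → #
    (4,3)@(9, 7): e=[6,24,-6] → ·
    (0,4)@(1, 9): e=[-6,0,30] → ·  [on edge]
    (1,4)@(3, 9): e=[-6,8,22] → ·
    (2,4)@(5, 9): e=[-6,16,14] → ·
    (3,4)@(7, 9): e=[-6,24,6] → ·
  covered (4 px):
    · · · · · · · · · · · ·
    · · · · · · · · · · · ·
    · · # · · · · · · · · ·
    · # # # · · · · · · · ·
    · · · · · · · · · · · ·
    · · · · · · · · · · · ·
    · · · · · · · · · · · ·
    · · · · · · · · · · · ·
T1:
  2·area = 84
  edge (20, 0)→(24, 15): d=(4,15) right/bottom  bias=-1
  edge (24, 15)→(16, 6): d=(-8,-9) top-left  bias=+0
  edge (16, 6)→(20, 0): d=(4,-6) top-left  bias=+0
    (9,1)@(19, 3): e=[27,51,6] → #
    (10,1)@(21, 3): e=[-3,69,18] → ·
    (8,2)@(17, 5): e=[65,17,2] → #
    (10,2)@(21, 5): e=[5,53,26] → #
    (11,2)@(23, 5): e=[-25,71,38] → ·
    (8,3)@(17, 7): e=[73,1,10] → #
    (11,3)@(23, 7): e=[-17,55,46] → ·
    (8,4)@(17, 9): e=[81,-15,18] → ·
    (9,4)@(19, 9): e=[51,3,30] → #
    (11,4)@(23, 9): e=[-9,39,54] → ·
    (9,5)@(19, 11): e=[59,-13,38] → ·
    (10,5)@(21, 11): e=[29,5,50] → #
  covered (11 px):
    · · · · · · · · · · · ·
    · · · · · · · · · # · ·
    · · · · · · · · # # # ·
    · · · · · · · · # # # ·
    · · · · · · · · · # # ·
    · · · · · · · · · · # ·
    · · · · · · · · · · · #
    · · · · · · · · · · · ·

Answer: [[9,1],[8,2],[9,2],[10,2],[8,3],[9,3],[10,3],[9,4],[10,4],[10,5],[11,6]]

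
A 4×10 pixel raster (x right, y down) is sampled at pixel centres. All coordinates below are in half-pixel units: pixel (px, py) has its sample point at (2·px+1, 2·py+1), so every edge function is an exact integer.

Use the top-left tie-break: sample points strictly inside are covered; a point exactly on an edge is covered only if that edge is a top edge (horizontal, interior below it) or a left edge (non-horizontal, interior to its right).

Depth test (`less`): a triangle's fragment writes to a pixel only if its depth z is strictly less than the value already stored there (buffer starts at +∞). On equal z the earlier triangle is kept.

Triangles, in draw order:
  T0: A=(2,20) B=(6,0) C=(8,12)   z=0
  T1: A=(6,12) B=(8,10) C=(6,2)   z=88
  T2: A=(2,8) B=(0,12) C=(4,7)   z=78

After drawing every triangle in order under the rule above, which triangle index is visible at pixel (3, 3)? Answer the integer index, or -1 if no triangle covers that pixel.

T0:
  2·area = 88
  edge (2, 20)→(6, 0): d=(4,-20) top-left  bias=+0
  edge (6, 0)→(8, 12): d=(2,12) right/bottom  bias=-1
  edge (8, 12)→(2, 20): d=(-6,8) right/bottom  bias=-1
    (2,2)@(5, 5): e=[0,22,66] → X  [on edge]
    (3,2)@(7, 5): e=[40,-2,50] → .
    (2,3)@(5, 7): e=[8,26,54] → X
    (3,3)@(7, 7): e=[48,2,38] → X
    (2,4)@(5, 9): e=[16,30,42] → X
    (2,5)@(5, 11): e=[24,34,30] → X
    (2,6)@(5, 13): e=[32,38,18] → X
    (1,7)@(3, 15): e=[0,66,22] → X  [on edge]
    (3,7)@(7, 15): e=[80,18,-10] → .
    (1,8)@(3, 17): e=[8,70,10] → X
    (2,8)@(5, 17): e=[48,46,-6] → .
    (1,9)@(3, 19): e=[16,74,-2] → .
  covered (12 px):
    . . . .
    . . . .
    . . X .
    . . X X
    . . X X
    . . X X
    . . X X
    . X X .
    . X . .
    . . . .
T1:
  2·area = 20  (B↔C swapped to make it positive)
  edge (6, 12)→(6, 2): d=(0,-10) top-left  bias=+0
  edge (6, 2)→(8, 10): d=(2,8) right/bottom  bias=-1
  edge (8, 10)→(6, 12): d=(-2,2) right/bottom  bias=-1
    (3,3)@(7, 7): e=[10,2,8] → X
    (3,4)@(7, 9): e=[10,6,4] → X
    (3,5)@(7, 11): e=[10,10,0] → .  [on edge]
    (2,6)@(5, 13): e=[-10,30,0] → .  [on edge]
    (1,7)@(3, 15): e=[-30,50,0] → .  [on edge]
    (0,8)@(1, 17): e=[-50,70,0] → .  [on edge]
  covered (2 px):
    . . . .
    . . . .
    . . . .
    . . . X
    . . . X
    . . . .
    . . . .
    . . . .
    . . . .
    . . . .
T2:
  2·area = 6  (B↔C swapped to make it positive)
  edge (2, 8)→(4, 7): d=(2,-1) top-left  bias=+0
  edge (4, 7)→(0, 12): d=(-4,5) right/bottom  bias=-1
  edge (0, 12)→(2, 8): d=(2,-4) top-left  bias=+0
  covered (0 px):
    . . . .
    . . . .
    . . . .
    . . . .
    . . . .
    . . . .
    . . . .
    . . . .
    . . . .
    . . . .

Z-buffer (winner per pixel, '.' = empty):
  . . . .
  . . . .
  . . 0 .
  . . 0 0
  . . 0 0
  . . 0 0
  . . 0 0
  . 0 0 .
  . 0 . .
  . . . .

Final: 0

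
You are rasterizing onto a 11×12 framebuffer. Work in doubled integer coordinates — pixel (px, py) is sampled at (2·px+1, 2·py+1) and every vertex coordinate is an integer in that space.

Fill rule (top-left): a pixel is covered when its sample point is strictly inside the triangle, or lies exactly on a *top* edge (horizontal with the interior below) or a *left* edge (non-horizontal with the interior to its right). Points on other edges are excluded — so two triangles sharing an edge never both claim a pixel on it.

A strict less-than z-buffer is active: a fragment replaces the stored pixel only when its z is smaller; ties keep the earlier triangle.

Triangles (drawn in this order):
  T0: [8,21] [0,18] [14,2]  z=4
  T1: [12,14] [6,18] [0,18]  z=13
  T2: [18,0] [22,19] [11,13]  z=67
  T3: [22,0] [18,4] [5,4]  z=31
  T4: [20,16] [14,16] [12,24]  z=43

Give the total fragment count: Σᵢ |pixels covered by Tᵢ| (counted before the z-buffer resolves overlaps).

T0:
  2·area = 170
  edge (8, 21)→(0, 18): d=(-8,-3) top-left  bias=+0
  edge (0, 18)→(14, 2): d=(14,-16) top-left  bias=+0
  edge (14, 2)→(8, 21): d=(-6,19) right/bottom  bias=-1
    (6,2)@(13, 5): e=[143,26,1] → #
    (7,2)@(15, 5): e=[149,58,-37] → ·
    (5,3)@(11, 7): e=[121,22,27] → #
    (6,3)@(13, 7): e=[127,54,-11] → ·
    (4,4)@(9, 9): e=[99,18,53] → #
    (6,4)@(13, 9): e=[111,82,-23] → ·
    (3,5)@(7, 11): e=[77,14,79] → #
    (6,5)@(13, 11): e=[95,110,-35] → ·
    (2,6)@(5, 13): e=[55,10,105] → #
    (5,6)@(11, 13): e=[73,106,-9] → ·
    (1,7)@(3, 15): e=[33,6,131] → #
    (5,7)@(11, 15): e=[57,134,-21] → ·
  covered (22 px):
    · · · · · · · · · · ·
    · · · · · · · · · · ·
    · · · · · · # · · · ·
    · · · · · # · · · · ·
    · · · · # # · · · · ·
    · · · # # # · · · · ·
    · · # # # · · · · · ·
    · # # # # · · · · · ·
    # # # # # · · · · · ·
    · # # # · · · · · · ·
    · · · · · · · · · · ·
    · · · · · · · · · · ·
T1:
  2·area = 24
  edge (12, 14)→(6, 18): d=(-6,4) right/bottom  bias=-1
  edge (6, 18)→(0, 18): d=(-6,0) right/bottom  bias=-1
  edge (0, 18)→(12, 14): d=(12,-4) top-left  bias=+0
    (10,5)@(21, 11): e=[-18,42,0] → ·  [on edge]
    (7,6)@(15, 13): e=[-6,30,0] → ·  [on edge]
    (4,7)@(9, 15): e=[6,18,0] → #  [on edge]
    (5,7)@(11, 15): e=[-2,18,8] → ·
    (1,8)@(3, 17): e=[18,6,0] → #  [on edge]
    (2,8)@(5, 17): e=[10,6,8] → #
    (3,8)@(7, 17): e=[2,6,16] → #
    (4,8)@(9, 17): e=[-6,6,24] → ·
    (1,9)@(3, 19): e=[6,-6,24] → ·
    (2,9)@(5, 19): e=[-2,-6,32] → ·
    (3,9)@(7, 19): e=[-10,-6,40] → ·
  covered (4 px):
    · · · · · · · · · · ·
    · · · · · · · · · · ·
    · · · · · · · · · · ·
    · · · · · · · · · · ·
    · · · · · · · · · · ·
    · · · · · · · · · · ·
    · · · · · · · · · · ·
    · · · · # · · · · · ·
    · # # # · · · · · · ·
    · · · · · · · · · · ·
    · · · · · · · · · · ·
    · · · · · · · · · · ·
T2:
  2·area = 185
  edge (18, 0)→(22, 19): d=(4,19) right/bottom  bias=-1
  edge (22, 19)→(11, 13): d=(-11,-6) top-left  bias=+0
  edge (11, 13)→(18, 0): d=(7,-13) top-left  bias=+0
    (8,1)@(17, 3): e=[31,146,8] → #
    (9,1)@(19, 3): e=[-7,158,34] → ·
    (8,2)@(17, 5): e=[39,124,22] → #
    (9,2)@(19, 5): e=[1,136,48] → #
    (10,2)@(21, 5): e=[-37,148,74] → ·
    (7,3)@(15, 7): e=[85,90,10] → #
    (10,3)@(21, 7): e=[-29,126,88] → ·
    (7,4)@(15, 9): e=[93,68,24] → #
    (10,4)@(21, 9): e=[-21,104,102] → ·
    (6,5)@(13, 11): e=[139,34,12] → #
    (10,5)@(21, 11): e=[-13,82,116] → ·
    (5,6)@(11, 13): e=[185,0,0] → #  [on edge]
  covered (24 px):
    · · · · · · · · · · ·
    · · · · · · · · # · ·
    · · · · · · · · # # ·
    · · · · · · · # # # ·
    · · · · · · · # # # ·
    · · · · · · # # # # ·
    · · · · · # # # # # ·
    · · · · · · · # # # #
    · · · · · · · · · # #
    · · · · · · · · · · ·
    · · · · · · · · · · ·
    · · · · · · · · · · ·
T3:
  2·area = 52
  edge (22, 0)→(18, 4): d=(-4,4) right/bottom  bias=-1
  edge (18, 4)→(5, 4): d=(-13,0) right/bottom  bias=-1
  edge (5, 4)→(22, 0): d=(17,-4) top-left  bias=+0
    (9,0)@(19, 1): e=[8,39,5] → #
    (10,0)@(21, 1): e=[0,39,13] → ·  [on edge]
    (5,1)@(11, 3): e=[32,13,7] → #
    (6,1)@(13, 3): e=[24,13,15] → #
    (7,1)@(15, 3): e=[16,13,23] → #
    (8,1)@(17, 3): e=[8,13,31] → #
    (9,1)@(19, 3): e=[0,13,39] → ·  [on edge]
    (5,2)@(11, 5): e=[24,-13,41] → ·
    (6,2)@(13, 5): e=[16,-13,49] → ·
    (7,2)@(15, 5): e=[8,-13,57] → ·
    (8,2)@(17, 5): e=[0,-13,65] → ·  [on edge]
    (7,3)@(15, 7): e=[0,-39,91] → ·  [on edge]
    (6,4)@(13, 9): e=[0,-65,117] → ·  [on edge]
    (5,5)@(11, 11): e=[0,-91,143] → ·  [on edge]
    (4,6)@(9, 13): e=[0,-117,169] → ·  [on edge]
    (3,7)@(7, 15): e=[0,-143,195] → ·  [on edge]
    (2,8)@(5, 17): e=[0,-169,221] → ·  [on edge]
    (1,9)@(3, 19): e=[0,-195,247] → ·  [on edge]
    (0,10)@(1, 21): e=[0,-221,273] → ·  [on edge]
  covered (5 px):
    · · · · · · · · · # ·
    · · · · · # # # # · ·
    · · · · · · · · · · ·
    · · · · · · · · · · ·
    · · · · · · · · · · ·
    · · · · · · · · · · ·
    · · · · · · · · · · ·
    · · · · · · · · · · ·
    · · · · · · · · · · ·
    · · · · · · · · · · ·
    · · · · · · · · · · ·
    · · · · · · · · · · ·
T4:
  2·area = 48  (B↔C swapped to make it positive)
  edge (20, 16)→(12, 24): d=(-8,8) right/bottom  bias=-1
  edge (12, 24)→(14, 16): d=(2,-8) top-left  bias=+0
  edge (14, 16)→(20, 16): d=(6,0) top-left  bias=+0
    (10,7)@(21, 15): e=[0,54,-6] → ·  [on edge]
    (7,8)@(15, 17): e=[32,10,6] → #
    (8,8)@(17, 17): e=[16,26,6] → #
    (9,8)@(19, 17): e=[0,42,6] → ·  [on edge]
    (7,9)@(15, 19): e=[16,14,18] → #
    (8,9)@(17, 19): e=[0,30,18] → ·  [on edge]
    (6,10)@(13, 21): e=[16,2,30] → #
    (7,10)@(15, 21): e=[0,18,30] → ·  [on edge]
    (6,11)@(13, 23): e=[0,6,42] → ·  [on edge]
  covered (4 px):
    · · · · · · · · · · ·
    · · · · · · · · · · ·
    · · · · · · · · · · ·
    · · · · · · · · · · ·
    · · · · · · · · · · ·
    · · · · · · · · · · ·
    · · · · · · · · · · ·
    · · · · · · · · · · ·
    · · · · · · · # # · ·
    · · · · · · · # · · ·
    · · · · · · # · · · ·
    · · · · · · · · · · ·

Final: 59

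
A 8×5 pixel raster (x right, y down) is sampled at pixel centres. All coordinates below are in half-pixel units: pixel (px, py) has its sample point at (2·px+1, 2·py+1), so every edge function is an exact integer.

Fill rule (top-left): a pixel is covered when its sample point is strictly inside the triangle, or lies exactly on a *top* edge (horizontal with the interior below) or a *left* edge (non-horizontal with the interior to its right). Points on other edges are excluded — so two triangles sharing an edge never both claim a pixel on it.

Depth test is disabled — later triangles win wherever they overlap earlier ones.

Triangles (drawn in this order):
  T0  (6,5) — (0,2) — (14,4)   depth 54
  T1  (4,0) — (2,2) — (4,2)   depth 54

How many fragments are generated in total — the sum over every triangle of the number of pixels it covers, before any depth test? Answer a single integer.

T0:
  2·area = 30
  edge (6, 5)→(0, 2): d=(-6,-3) top-left  bias=+0
  edge (0, 2)→(14, 4): d=(14,2) right/bottom  bias=-1
  edge (14, 4)→(6, 5): d=(-8,1) right/bottom  bias=-1
    (1,1)@(3, 3): e=[3,8,19] → █
    (2,1)@(5, 3): e=[9,4,17] → █
    (3,1)@(7, 3): e=[15,0,15] → ·  [on edge]
    (1,2)@(3, 5): e=[-9,36,3] → ·
    (2,2)@(5, 5): e=[-3,32,1] → ·
  covered (2 px):
    · · · · · · · ·
    · █ █ · · · · ·
    · · · · · · · ·
    · · · · · · · ·
    · · · · · · · ·
T1:
  2·area = 4  (B↔C swapped to make it positive)
  edge (4, 0)→(4, 2): d=(0,2) right/bottom  bias=-1
  edge (4, 2)→(2, 2): d=(-2,0) right/bottom  bias=-1
  edge (2, 2)→(4, 0): d=(2,-2) top-left  bias=+0
    (1,0)@(3, 1): e=[2,2,0] → █  [on edge]
    (2,0)@(5, 1): e=[-2,2,4] → ·
    (0,1)@(1, 3): e=[6,-2,0] → ·  [on edge]
    (1,1)@(3, 3): e=[2,-2,4] → ·
  covered (1 px):
    · █ · · · · · ·
    · · · · · · · ·
    · · · · · · · ·
    · · · · · · · ·
    · · · · · · · ·

Final: 3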